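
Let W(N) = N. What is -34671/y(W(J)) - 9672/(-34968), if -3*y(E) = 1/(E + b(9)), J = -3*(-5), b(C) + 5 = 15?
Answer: 122215288/47 ≈ 2.6003e+6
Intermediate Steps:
b(C) = 10 (b(C) = -5 + 15 = 10)
J = 15
y(E) = -1/(3*(10 + E)) (y(E) = -1/(3*(E + 10)) = -1/(3*(10 + E)))
-34671/y(W(J)) - 9672/(-34968) = -34671/((-1/(30 + 3*15))) - 9672/(-34968) = -34671/((-1/(30 + 45))) - 9672*(-1/34968) = -34671/((-1/75)) + 13/47 = -34671/((-1*1/75)) + 13/47 = -34671/(-1/75) + 13/47 = -34671*(-75) + 13/47 = 2600325 + 13/47 = 122215288/47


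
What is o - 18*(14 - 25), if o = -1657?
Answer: -1459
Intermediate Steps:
o - 18*(14 - 25) = -1657 - 18*(14 - 25) = -1657 - 18*(-11) = -1657 + 198 = -1459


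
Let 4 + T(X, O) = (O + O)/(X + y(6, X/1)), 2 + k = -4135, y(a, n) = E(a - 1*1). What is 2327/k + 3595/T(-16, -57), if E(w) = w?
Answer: 4669565/8274 ≈ 564.37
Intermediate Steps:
y(a, n) = -1 + a (y(a, n) = a - 1*1 = a - 1 = -1 + a)
k = -4137 (k = -2 - 4135 = -4137)
T(X, O) = -4 + 2*O/(5 + X) (T(X, O) = -4 + (O + O)/(X + (-1 + 6)) = -4 + (2*O)/(X + 5) = -4 + (2*O)/(5 + X) = -4 + 2*O/(5 + X))
2327/k + 3595/T(-16, -57) = 2327/(-4137) + 3595/((2*(-10 - 57 - 2*(-16))/(5 - 16))) = 2327*(-1/4137) + 3595/((2*(-10 - 57 + 32)/(-11))) = -2327/4137 + 3595/((2*(-1/11)*(-35))) = -2327/4137 + 3595/(70/11) = -2327/4137 + 3595*(11/70) = -2327/4137 + 7909/14 = 4669565/8274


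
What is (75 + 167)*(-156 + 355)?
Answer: 48158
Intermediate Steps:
(75 + 167)*(-156 + 355) = 242*199 = 48158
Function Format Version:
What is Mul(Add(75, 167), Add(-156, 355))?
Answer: 48158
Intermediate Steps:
Mul(Add(75, 167), Add(-156, 355)) = Mul(242, 199) = 48158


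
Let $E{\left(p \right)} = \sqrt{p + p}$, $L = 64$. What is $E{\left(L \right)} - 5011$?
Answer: $-5011 + 8 \sqrt{2} \approx -4999.7$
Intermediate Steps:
$E{\left(p \right)} = \sqrt{2} \sqrt{p}$ ($E{\left(p \right)} = \sqrt{2 p} = \sqrt{2} \sqrt{p}$)
$E{\left(L \right)} - 5011 = \sqrt{2} \sqrt{64} - 5011 = \sqrt{2} \cdot 8 - 5011 = 8 \sqrt{2} - 5011 = -5011 + 8 \sqrt{2}$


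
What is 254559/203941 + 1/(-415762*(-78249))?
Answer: 8281557952708483/6634804545868458 ≈ 1.2482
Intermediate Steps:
254559/203941 + 1/(-415762*(-78249)) = 254559*(1/203941) - 1/415762*(-1/78249) = 254559/203941 + 1/32532960738 = 8281557952708483/6634804545868458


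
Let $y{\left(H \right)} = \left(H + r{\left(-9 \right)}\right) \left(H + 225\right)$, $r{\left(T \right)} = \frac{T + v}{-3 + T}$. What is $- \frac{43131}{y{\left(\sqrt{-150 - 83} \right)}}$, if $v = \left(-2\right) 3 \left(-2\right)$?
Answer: $\frac{3024398}{2873477} + \frac{2349986 i \sqrt{233}}{2873477} \approx 1.0525 + 12.483 i$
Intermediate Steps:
$v = 12$ ($v = \left(-6\right) \left(-2\right) = 12$)
$r{\left(T \right)} = \frac{12 + T}{-3 + T}$ ($r{\left(T \right)} = \frac{T + 12}{-3 + T} = \frac{12 + T}{-3 + T}$)
$y{\left(H \right)} = \left(225 + H\right) \left(- \frac{1}{4} + H\right)$ ($y{\left(H \right)} = \left(H + \frac{12 - 9}{-3 - 9}\right) \left(H + 225\right) = \left(H + \frac{1}{-12} \cdot 3\right) \left(225 + H\right) = \left(H - \frac{1}{4}\right) \left(225 + H\right) = \left(- \frac{1}{4} + H\right) \left(225 + H\right) = \left(225 + H\right) \left(- \frac{1}{4} + H\right)$)
$- \frac{43131}{y{\left(\sqrt{-150 - 83} \right)}} = - \frac{43131}{- \frac{225}{4} + \left(\sqrt{-150 - 83}\right)^{2} + \frac{899 \sqrt{-150 - 83}}{4}} = - \frac{43131}{- \frac{225}{4} + \left(\sqrt{-233}\right)^{2} + \frac{899 \sqrt{-233}}{4}} = - \frac{43131}{- \frac{225}{4} + \left(i \sqrt{233}\right)^{2} + \frac{899 i \sqrt{233}}{4}} = - \frac{43131}{- \frac{225}{4} - 233 + \frac{899 i \sqrt{233}}{4}} = - \frac{43131}{- \frac{1157}{4} + \frac{899 i \sqrt{233}}{4}}$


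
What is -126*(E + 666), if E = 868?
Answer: -193284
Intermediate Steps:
-126*(E + 666) = -126*(868 + 666) = -126*1534 = -193284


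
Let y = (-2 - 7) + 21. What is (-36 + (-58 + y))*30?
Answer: -2460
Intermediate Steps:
y = 12 (y = -9 + 21 = 12)
(-36 + (-58 + y))*30 = (-36 + (-58 + 12))*30 = (-36 - 46)*30 = -82*30 = -2460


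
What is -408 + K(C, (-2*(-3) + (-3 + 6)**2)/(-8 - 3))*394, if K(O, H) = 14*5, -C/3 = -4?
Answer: 27172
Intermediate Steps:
C = 12 (C = -3*(-4) = 12)
K(O, H) = 70
-408 + K(C, (-2*(-3) + (-3 + 6)**2)/(-8 - 3))*394 = -408 + 70*394 = -408 + 27580 = 27172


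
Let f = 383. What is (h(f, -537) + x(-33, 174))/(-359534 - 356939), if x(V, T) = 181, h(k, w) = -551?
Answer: 370/716473 ≈ 0.00051642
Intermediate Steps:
(h(f, -537) + x(-33, 174))/(-359534 - 356939) = (-551 + 181)/(-359534 - 356939) = -370/(-716473) = -370*(-1/716473) = 370/716473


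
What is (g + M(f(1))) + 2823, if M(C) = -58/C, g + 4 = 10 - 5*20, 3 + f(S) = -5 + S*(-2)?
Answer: 13674/5 ≈ 2734.8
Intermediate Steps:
f(S) = -8 - 2*S (f(S) = -3 + (-5 + S*(-2)) = -3 + (-5 - 2*S) = -8 - 2*S)
g = -94 (g = -4 + (10 - 5*20) = -4 + (10 - 100) = -4 - 90 = -94)
(g + M(f(1))) + 2823 = (-94 - 58/(-8 - 2*1)) + 2823 = (-94 - 58/(-8 - 2)) + 2823 = (-94 - 58/(-10)) + 2823 = (-94 - 58*(-⅒)) + 2823 = (-94 + 29/5) + 2823 = -441/5 + 2823 = 13674/5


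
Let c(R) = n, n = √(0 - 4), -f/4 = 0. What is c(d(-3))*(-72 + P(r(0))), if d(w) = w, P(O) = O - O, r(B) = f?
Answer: -144*I ≈ -144.0*I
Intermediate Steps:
f = 0 (f = -4*0 = 0)
r(B) = 0
n = 2*I (n = √(-4) = 2*I ≈ 2.0*I)
P(O) = 0
c(R) = 2*I
c(d(-3))*(-72 + P(r(0))) = (2*I)*(-72 + 0) = (2*I)*(-72) = -144*I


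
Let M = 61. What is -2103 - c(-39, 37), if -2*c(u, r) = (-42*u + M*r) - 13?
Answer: -162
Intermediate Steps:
c(u, r) = 13/2 + 21*u - 61*r/2 (c(u, r) = -((-42*u + 61*r) - 13)/2 = -(-13 - 42*u + 61*r)/2 = 13/2 + 21*u - 61*r/2)
-2103 - c(-39, 37) = -2103 - (13/2 + 21*(-39) - 61/2*37) = -2103 - (13/2 - 819 - 2257/2) = -2103 - 1*(-1941) = -2103 + 1941 = -162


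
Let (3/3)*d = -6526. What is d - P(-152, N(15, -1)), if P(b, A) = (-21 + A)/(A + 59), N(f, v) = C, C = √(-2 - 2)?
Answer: -4548375/697 - 32*I/697 ≈ -6525.6 - 0.045911*I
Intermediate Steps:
d = -6526
C = 2*I (C = √(-4) = 2*I ≈ 2.0*I)
N(f, v) = 2*I
P(b, A) = (-21 + A)/(59 + A)
d - P(-152, N(15, -1)) = -6526 - (-21 + 2*I)/(59 + 2*I) = -6526 - (59 - 2*I)/3485*(-21 + 2*I) = -6526 - (-21 + 2*I)*(59 - 2*I)/3485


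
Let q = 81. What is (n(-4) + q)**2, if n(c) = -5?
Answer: 5776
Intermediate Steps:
(n(-4) + q)**2 = (-5 + 81)**2 = 76**2 = 5776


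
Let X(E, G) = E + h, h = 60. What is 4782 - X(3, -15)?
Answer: 4719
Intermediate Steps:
X(E, G) = 60 + E (X(E, G) = E + 60 = 60 + E)
4782 - X(3, -15) = 4782 - (60 + 3) = 4782 - 1*63 = 4782 - 63 = 4719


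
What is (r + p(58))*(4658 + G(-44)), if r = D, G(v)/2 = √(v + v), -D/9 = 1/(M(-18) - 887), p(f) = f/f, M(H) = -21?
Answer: 2135693/454 + 917*I*√22/227 ≈ 4704.2 + 18.948*I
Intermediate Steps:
p(f) = 1
D = 9/908 (D = -9/(-21 - 887) = -9/(-908) = -9*(-1/908) = 9/908 ≈ 0.0099119)
G(v) = 2*√2*√v (G(v) = 2*√(v + v) = 2*√(2*v) = 2*(√2*√v) = 2*√2*√v)
r = 9/908 ≈ 0.0099119
(r + p(58))*(4658 + G(-44)) = (9/908 + 1)*(4658 + 2*√2*√(-44)) = 917*(4658 + 2*√2*(2*I*√11))/908 = 917*(4658 + 4*I*√22)/908 = 2135693/454 + 917*I*√22/227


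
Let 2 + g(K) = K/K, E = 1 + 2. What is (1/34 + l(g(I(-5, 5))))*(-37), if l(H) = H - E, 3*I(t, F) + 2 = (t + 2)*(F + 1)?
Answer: 4995/34 ≈ 146.91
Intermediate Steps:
E = 3
I(t, F) = -⅔ + (1 + F)*(2 + t)/3 (I(t, F) = -⅔ + ((t + 2)*(F + 1))/3 = -⅔ + ((2 + t)*(1 + F))/3 = -⅔ + ((1 + F)*(2 + t))/3 = -⅔ + (1 + F)*(2 + t)/3)
g(K) = -1 (g(K) = -2 + K/K = -2 + 1 = -1)
l(H) = -3 + H (l(H) = H - 1*3 = H - 3 = -3 + H)
(1/34 + l(g(I(-5, 5))))*(-37) = (1/34 + (-3 - 1))*(-37) = (1/34 - 4)*(-37) = -135/34*(-37) = 4995/34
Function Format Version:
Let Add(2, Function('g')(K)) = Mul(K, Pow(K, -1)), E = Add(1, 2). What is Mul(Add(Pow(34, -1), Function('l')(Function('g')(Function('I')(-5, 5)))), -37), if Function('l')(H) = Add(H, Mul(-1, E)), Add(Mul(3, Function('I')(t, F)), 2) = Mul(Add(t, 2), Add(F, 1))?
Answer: Rational(4995, 34) ≈ 146.91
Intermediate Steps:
E = 3
Function('I')(t, F) = Add(Rational(-2, 3), Mul(Rational(1, 3), Add(1, F), Add(2, t))) (Function('I')(t, F) = Add(Rational(-2, 3), Mul(Rational(1, 3), Mul(Add(t, 2), Add(F, 1)))) = Add(Rational(-2, 3), Mul(Rational(1, 3), Mul(Add(2, t), Add(1, F)))) = Add(Rational(-2, 3), Mul(Rational(1, 3), Mul(Add(1, F), Add(2, t)))) = Add(Rational(-2, 3), Mul(Rational(1, 3), Add(1, F), Add(2, t))))
Function('g')(K) = -1 (Function('g')(K) = Add(-2, Mul(K, Pow(K, -1))) = Add(-2, 1) = -1)
Function('l')(H) = Add(-3, H) (Function('l')(H) = Add(H, Mul(-1, 3)) = Add(H, -3) = Add(-3, H))
Mul(Add(Pow(34, -1), Function('l')(Function('g')(Function('I')(-5, 5)))), -37) = Mul(Add(Pow(34, -1), Add(-3, -1)), -37) = Mul(Add(Rational(1, 34), -4), -37) = Mul(Rational(-135, 34), -37) = Rational(4995, 34)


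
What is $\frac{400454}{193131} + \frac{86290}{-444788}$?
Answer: $\frac{80725929881}{42951175614} \approx 1.8795$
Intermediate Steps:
$\frac{400454}{193131} + \frac{86290}{-444788} = 400454 \cdot \frac{1}{193131} + 86290 \left(- \frac{1}{444788}\right) = \frac{400454}{193131} - \frac{43145}{222394} = \frac{80725929881}{42951175614}$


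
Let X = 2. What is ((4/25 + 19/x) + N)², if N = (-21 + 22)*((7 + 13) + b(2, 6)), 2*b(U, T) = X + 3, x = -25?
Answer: 47961/100 ≈ 479.61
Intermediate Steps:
b(U, T) = 5/2 (b(U, T) = (2 + 3)/2 = (½)*5 = 5/2)
N = 45/2 (N = (-21 + 22)*((7 + 13) + 5/2) = 1*(20 + 5/2) = 1*(45/2) = 45/2 ≈ 22.500)
((4/25 + 19/x) + N)² = ((4/25 + 19/(-25)) + 45/2)² = ((4*(1/25) + 19*(-1/25)) + 45/2)² = ((4/25 - 19/25) + 45/2)² = (-⅗ + 45/2)² = (219/10)² = 47961/100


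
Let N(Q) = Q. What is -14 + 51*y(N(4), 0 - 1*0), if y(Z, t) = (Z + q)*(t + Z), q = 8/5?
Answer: 5642/5 ≈ 1128.4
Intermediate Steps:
q = 8/5 (q = 8*(1/5) = 8/5 ≈ 1.6000)
y(Z, t) = (8/5 + Z)*(Z + t) (y(Z, t) = (Z + 8/5)*(t + Z) = (8/5 + Z)*(Z + t))
-14 + 51*y(N(4), 0 - 1*0) = -14 + 51*(4**2 + (8/5)*4 + 8*(0 - 1*0)/5 + 4*(0 - 1*0)) = -14 + 51*(16 + 32/5 + 8*(0 + 0)/5 + 4*(0 + 0)) = -14 + 51*(16 + 32/5 + (8/5)*0 + 4*0) = -14 + 51*(16 + 32/5 + 0 + 0) = -14 + 51*(112/5) = -14 + 5712/5 = 5642/5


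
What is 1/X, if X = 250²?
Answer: 1/62500 ≈ 1.6000e-5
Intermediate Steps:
X = 62500
1/X = 1/62500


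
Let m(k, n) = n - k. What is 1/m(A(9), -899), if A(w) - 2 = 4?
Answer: -1/905 ≈ -0.0011050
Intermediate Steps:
A(w) = 6 (A(w) = 2 + 4 = 6)
1/m(A(9), -899) = 1/(-899 - 1*6) = 1/(-899 - 6) = 1/(-905) = -1/905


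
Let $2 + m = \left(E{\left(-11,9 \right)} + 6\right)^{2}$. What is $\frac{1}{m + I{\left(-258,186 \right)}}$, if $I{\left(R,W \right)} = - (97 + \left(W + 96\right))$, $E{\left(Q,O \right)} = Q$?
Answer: $- \frac{1}{356} \approx -0.002809$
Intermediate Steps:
$I{\left(R,W \right)} = -193 - W$ ($I{\left(R,W \right)} = - (97 + \left(96 + W\right)) = - (193 + W) = -193 - W$)
$m = 23$ ($m = -2 + \left(-11 + 6\right)^{2} = -2 + \left(-5\right)^{2} = -2 + 25 = 23$)
$\frac{1}{m + I{\left(-258,186 \right)}} = \frac{1}{23 - 379} = \frac{1}{-356} = - \frac{1}{356}$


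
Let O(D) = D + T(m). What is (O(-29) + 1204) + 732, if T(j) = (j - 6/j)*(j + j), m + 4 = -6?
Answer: 2095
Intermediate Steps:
m = -10 (m = -4 - 6 = -10)
T(j) = 2*j*(j - 6/j) (T(j) = (j - 6/j)*(2*j) = 2*j*(j - 6/j))
O(D) = 188 + D (O(D) = D + (-12 + 2*(-10)²) = D + (-12 + 2*100) = D + (-12 + 200) = D + 188 = 188 + D)
(O(-29) + 1204) + 732 = ((188 - 29) + 1204) + 732 = (159 + 1204) + 732 = 1363 + 732 = 2095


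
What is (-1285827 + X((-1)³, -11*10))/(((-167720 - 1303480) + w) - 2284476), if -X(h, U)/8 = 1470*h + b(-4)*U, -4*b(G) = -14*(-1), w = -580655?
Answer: 1277147/4336331 ≈ 0.29452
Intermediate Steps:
b(G) = -7/2 (b(G) = -(-7)*(-1)/2 = -¼*14 = -7/2)
X(h, U) = -11760*h + 28*U (X(h, U) = -8*(1470*h - 7*U/2) = -11760*h + 28*U)
(-1285827 + X((-1)³, -11*10))/(((-167720 - 1303480) + w) - 2284476) = (-1285827 + (-11760*(-1)³ + 28*(-11*10)))/(((-167720 - 1303480) - 580655) - 2284476) = (-1285827 + (-11760*(-1) + 28*(-110)))/((-1471200 - 580655) - 2284476) = (-1285827 + (11760 - 3080))/(-2051855 - 2284476) = (-1285827 + 8680)/(-4336331) = -1277147*(-1/4336331) = 1277147/4336331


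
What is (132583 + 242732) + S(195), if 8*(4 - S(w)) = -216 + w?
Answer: 3002573/8 ≈ 3.7532e+5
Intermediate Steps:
S(w) = 31 - w/8 (S(w) = 4 - (-216 + w)/8 = 4 + (27 - w/8) = 31 - w/8)
(132583 + 242732) + S(195) = (132583 + 242732) + (31 - ⅛*195) = 375315 + (31 - 195/8) = 375315 + 53/8 = 3002573/8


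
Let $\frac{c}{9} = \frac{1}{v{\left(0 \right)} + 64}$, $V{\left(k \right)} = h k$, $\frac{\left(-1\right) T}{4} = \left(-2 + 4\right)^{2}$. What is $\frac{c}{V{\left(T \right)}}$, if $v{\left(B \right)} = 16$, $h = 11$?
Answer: $- \frac{9}{14080} \approx -0.0006392$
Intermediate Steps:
$T = -16$ ($T = - 4 \left(-2 + 4\right)^{2} = - 4 \cdot 2^{2} = \left(-4\right) 4 = -16$)
$V{\left(k \right)} = 11 k$
$c = \frac{9}{80}$ ($c = \frac{9}{16 + 64} = \frac{9}{80} \approx 0.1125$)
$\frac{c}{V{\left(T \right)}} = \frac{9}{80 \cdot 11 \left(-16\right)} = \frac{9}{80 \left(-176\right)} = \frac{9}{80} \left(- \frac{1}{176}\right) = - \frac{9}{14080}$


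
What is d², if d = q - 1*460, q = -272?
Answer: 535824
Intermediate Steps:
d = -732 (d = -272 - 1*460 = -272 - 460 = -732)
d² = (-732)² = 535824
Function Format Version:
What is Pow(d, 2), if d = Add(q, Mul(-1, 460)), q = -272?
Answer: 535824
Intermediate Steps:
d = -732 (d = Add(-272, Mul(-1, 460)) = Add(-272, -460) = -732)
Pow(d, 2) = Pow(-732, 2) = 535824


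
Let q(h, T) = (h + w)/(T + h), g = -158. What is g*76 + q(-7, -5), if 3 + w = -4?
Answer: -72041/6 ≈ -12007.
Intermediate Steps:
w = -7 (w = -3 - 4 = -7)
q(h, T) = (-7 + h)/(T + h) (q(h, T) = (h - 7)/(T + h) = (-7 + h)/(T + h))
g*76 + q(-7, -5) = -158*76 + (-7 - 7)/(-5 - 7) = -12008 - 14/(-12) = -12008 - 1/12*(-14) = -12008 + 7/6 = -72041/6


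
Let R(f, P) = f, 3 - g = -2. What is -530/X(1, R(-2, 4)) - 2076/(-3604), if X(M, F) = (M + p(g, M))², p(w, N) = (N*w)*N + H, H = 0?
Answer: -229423/16218 ≈ -14.146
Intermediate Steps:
g = 5 (g = 3 - 1*(-2) = 3 + 2 = 5)
p(w, N) = w*N² (p(w, N) = (N*w)*N + 0 = w*N² + 0 = w*N²)
X(M, F) = (M + 5*M²)²
-530/X(1, R(-2, 4)) - 2076/(-3604) = -530/(1 + 5*1)² - 2076/(-3604) = -530/(1 + 5)² - 2076*(-1/3604) = -530/(1*6²) + 519/901 = -530/(1*36) + 519/901 = -530/36 + 519/901 = -530*1/36 + 519/901 = -265/18 + 519/901 = -229423/16218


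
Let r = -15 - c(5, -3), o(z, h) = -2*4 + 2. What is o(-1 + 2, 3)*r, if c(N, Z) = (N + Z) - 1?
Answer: 96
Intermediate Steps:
c(N, Z) = -1 + N + Z
o(z, h) = -6 (o(z, h) = -8 + 2 = -6)
r = -16 (r = -15 - (-1 + 5 - 3) = -15 - 1*1 = -15 - 1 = -16)
o(-1 + 2, 3)*r = -6*(-16) = 96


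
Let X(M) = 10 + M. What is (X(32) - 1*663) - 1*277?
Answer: -898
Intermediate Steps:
(X(32) - 1*663) - 1*277 = ((10 + 32) - 1*663) - 1*277 = (42 - 663) - 277 = -621 - 277 = -898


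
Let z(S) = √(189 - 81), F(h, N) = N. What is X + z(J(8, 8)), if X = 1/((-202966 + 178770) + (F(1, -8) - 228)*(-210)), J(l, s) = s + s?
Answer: 1/25364 + 6*√3 ≈ 10.392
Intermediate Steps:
J(l, s) = 2*s
z(S) = 6*√3 (z(S) = √108 = 6*√3)
X = 1/25364 (X = 1/((-202966 + 178770) + (-8 - 228)*(-210)) = 1/(-24196 - 236*(-210)) = 1/(-24196 + 49560) = 1/25364 ≈ 3.9426e-5)
X + z(J(8, 8)) = 1/25364 + 6*√3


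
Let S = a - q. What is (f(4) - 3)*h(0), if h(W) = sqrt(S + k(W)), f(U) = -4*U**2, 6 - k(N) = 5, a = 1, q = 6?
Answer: -134*I ≈ -134.0*I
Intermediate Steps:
k(N) = 1 (k(N) = 6 - 1*5 = 6 - 5 = 1)
S = -5 (S = 1 - 1*6 = 1 - 6 = -5)
h(W) = 2*I (h(W) = sqrt(-5 + 1) = sqrt(-4) = 2*I)
(f(4) - 3)*h(0) = (-4*4**2 - 3)*(2*I) = (-4*16 - 3)*(2*I) = (-64 - 3)*(2*I) = -134*I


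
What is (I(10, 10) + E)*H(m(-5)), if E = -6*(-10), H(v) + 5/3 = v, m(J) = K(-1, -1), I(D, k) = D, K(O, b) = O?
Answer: -560/3 ≈ -186.67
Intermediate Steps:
m(J) = -1
H(v) = -5/3 + v
E = 60
(I(10, 10) + E)*H(m(-5)) = (10 + 60)*(-5/3 - 1) = 70*(-8/3) = -560/3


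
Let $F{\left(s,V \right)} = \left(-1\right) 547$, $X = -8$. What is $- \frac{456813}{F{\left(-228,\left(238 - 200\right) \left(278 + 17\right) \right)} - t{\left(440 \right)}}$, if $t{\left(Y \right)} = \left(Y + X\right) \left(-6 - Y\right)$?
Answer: $- \frac{456813}{192125} \approx -2.3777$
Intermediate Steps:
$t{\left(Y \right)} = \left(-8 + Y\right) \left(-6 - Y\right)$ ($t{\left(Y \right)} = \left(Y - 8\right) \left(-6 - Y\right) = \left(-8 + Y\right) \left(-6 - Y\right)$)
$F{\left(s,V \right)} = -547$
$- \frac{456813}{F{\left(-228,\left(238 - 200\right) \left(278 + 17\right) \right)} - t{\left(440 \right)}} = - \frac{456813}{-547 - \left(48 - 440^{2} + 2 \cdot 440\right)} = - \frac{456813}{-547 - \left(48 - 193600 + 880\right)} = - \frac{456813}{-547 - -192672} = - \frac{456813}{-547 + 192672} = - \frac{456813}{192125}$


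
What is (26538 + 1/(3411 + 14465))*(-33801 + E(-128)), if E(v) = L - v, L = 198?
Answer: -15880315349275/17876 ≈ -8.8836e+8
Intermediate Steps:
E(v) = 198 - v
(26538 + 1/(3411 + 14465))*(-33801 + E(-128)) = (26538 + 1/(3411 + 14465))*(-33801 + (198 - 1*(-128))) = (26538 + 1/17876)*(-33801 + (198 + 128)) = (26538 + 1/17876)*(-33801 + 326) = (474393289/17876)*(-33475) = -15880315349275/17876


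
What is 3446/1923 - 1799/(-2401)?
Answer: 1676189/659589 ≈ 2.5413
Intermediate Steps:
3446/1923 - 1799/(-2401) = 3446*(1/1923) - 1799*(-1/2401) = 3446/1923 + 257/343 = 1676189/659589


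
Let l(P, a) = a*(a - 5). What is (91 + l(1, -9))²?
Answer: 47089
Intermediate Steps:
l(P, a) = a*(-5 + a)
(91 + l(1, -9))² = (91 - 9*(-5 - 9))² = (91 - 9*(-14))² = (91 + 126)² = 217² = 47089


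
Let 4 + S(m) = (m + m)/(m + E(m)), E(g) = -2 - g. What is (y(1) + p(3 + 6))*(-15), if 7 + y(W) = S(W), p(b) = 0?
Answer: 180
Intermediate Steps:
S(m) = -4 - m (S(m) = -4 + (m + m)/(m + (-2 - m)) = -4 + (2*m)/(-2) = -4 + (2*m)*(-1/2) = -4 - m)
y(W) = -11 - W (y(W) = -7 + (-4 - W) = -11 - W)
(y(1) + p(3 + 6))*(-15) = ((-11 - 1*1) + 0)*(-15) = ((-11 - 1) + 0)*(-15) = (-12 + 0)*(-15) = -12*(-15) = 180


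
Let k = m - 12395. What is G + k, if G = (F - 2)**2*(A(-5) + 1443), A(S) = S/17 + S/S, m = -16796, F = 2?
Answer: -29191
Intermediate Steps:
A(S) = 1 + S/17 (A(S) = S*(1/17) + 1 = S/17 + 1 = 1 + S/17)
G = 0 (G = (2 - 2)**2*((1 + (1/17)*(-5)) + 1443) = 0**2*((1 - 5/17) + 1443) = 0*(12/17 + 1443) = 0*(24543/17) = 0)
k = -29191 (k = -16796 - 12395 = -29191)
G + k = 0 - 29191 = -29191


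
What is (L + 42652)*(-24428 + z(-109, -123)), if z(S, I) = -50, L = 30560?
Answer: -1792083336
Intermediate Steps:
(L + 42652)*(-24428 + z(-109, -123)) = (30560 + 42652)*(-24428 - 50) = 73212*(-24478) = -1792083336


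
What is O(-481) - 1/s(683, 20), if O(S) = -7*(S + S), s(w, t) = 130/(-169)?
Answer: 67353/10 ≈ 6735.3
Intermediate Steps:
s(w, t) = -10/13 (s(w, t) = 130*(-1/169) = -10/13)
O(S) = -14*S
O(-481) - 1/s(683, 20) = -14*(-481) - 1/(-10/13) = 6734 - 1*(-13/10) = 6734 + 13/10 = 67353/10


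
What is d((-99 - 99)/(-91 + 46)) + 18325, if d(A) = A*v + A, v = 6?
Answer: 91779/5 ≈ 18356.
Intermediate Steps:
d(A) = 7*A (d(A) = A*6 + A = 6*A + A = 7*A)
d((-99 - 99)/(-91 + 46)) + 18325 = 7*((-99 - 99)/(-91 + 46)) + 18325 = 7*(-198/(-45)) + 18325 = 7*(-198*(-1/45)) + 18325 = 7*(22/5) + 18325 = 154/5 + 18325 = 91779/5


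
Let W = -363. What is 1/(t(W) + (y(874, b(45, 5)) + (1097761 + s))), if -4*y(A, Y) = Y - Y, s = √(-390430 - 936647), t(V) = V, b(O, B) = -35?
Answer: 1097398/1204283697481 - 3*I*√147453/1204283697481 ≈ 9.1125e-7 - 9.5658e-10*I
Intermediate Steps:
s = 3*I*√147453 (s = √(-1327077) = 3*I*√147453 ≈ 1152.0*I)
y(A, Y) = 0 (y(A, Y) = -(Y - Y)/4 = -¼*0 = 0)
1/(t(W) + (y(874, b(45, 5)) + (1097761 + s))) = 1/(-363 + (0 + (1097761 + 3*I*√147453))) = 1/(-363 + (1097761 + 3*I*√147453)) = 1/(1097398 + 3*I*√147453)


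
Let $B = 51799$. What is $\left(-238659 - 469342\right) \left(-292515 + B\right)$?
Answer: $170427168716$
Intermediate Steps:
$\left(-238659 - 469342\right) \left(-292515 + B\right) = \left(-238659 - 469342\right) \left(-292515 + 51799\right) = \left(-708001\right) \left(-240716\right) = 170427168716$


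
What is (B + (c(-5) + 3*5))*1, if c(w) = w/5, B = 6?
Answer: 20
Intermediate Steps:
c(w) = w/5 (c(w) = w*(⅕) = w/5)
(B + (c(-5) + 3*5))*1 = (6 + ((⅕)*(-5) + 3*5))*1 = (6 + (-1 + 15))*1 = (6 + 14)*1 = 20*1 = 20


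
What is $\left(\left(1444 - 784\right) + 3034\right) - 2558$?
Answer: $1136$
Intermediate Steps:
$\left(\left(1444 - 784\right) + 3034\right) - 2558 = \left(660 + 3034\right) - 2558 = 3694 - 2558 = 1136$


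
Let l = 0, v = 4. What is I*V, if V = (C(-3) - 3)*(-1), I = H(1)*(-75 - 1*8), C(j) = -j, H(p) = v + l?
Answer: 0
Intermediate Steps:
H(p) = 4 (H(p) = 4 + 0 = 4)
I = -332 (I = 4*(-75 - 1*8) = 4*(-75 - 8) = 4*(-83) = -332)
V = 0 (V = (-1*(-3) - 3)*(-1) = (3 - 3)*(-1) = 0*(-1) = 0)
I*V = -332*0 = 0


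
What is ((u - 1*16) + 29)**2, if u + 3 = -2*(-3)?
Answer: 256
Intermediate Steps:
u = 3 (u = -3 - 2*(-3) = -3 + 6 = 3)
((u - 1*16) + 29)**2 = ((3 - 1*16) + 29)**2 = ((3 - 16) + 29)**2 = (-13 + 29)**2 = 16**2 = 256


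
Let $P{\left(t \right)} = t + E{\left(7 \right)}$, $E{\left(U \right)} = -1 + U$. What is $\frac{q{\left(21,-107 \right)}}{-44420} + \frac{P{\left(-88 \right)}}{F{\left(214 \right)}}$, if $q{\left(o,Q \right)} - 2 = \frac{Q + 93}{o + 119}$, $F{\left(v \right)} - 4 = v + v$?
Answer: $- \frac{1138519}{5996700} \approx -0.18986$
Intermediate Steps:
$F{\left(v \right)} = 4 + 2 v$ ($F{\left(v \right)} = 4 + \left(v + v\right) = 4 + 2 v$)
$q{\left(o,Q \right)} = 2 + \frac{93 + Q}{119 + o}$ ($q{\left(o,Q \right)} = 2 + \frac{Q + 93}{o + 119} = 2 + \frac{93 + Q}{119 + o}$)
$P{\left(t \right)} = 6 + t$ ($P{\left(t \right)} = t + \left(-1 + 7\right) = t + 6 = 6 + t$)
$\frac{q{\left(21,-107 \right)}}{-44420} + \frac{P{\left(-88 \right)}}{F{\left(214 \right)}} = \frac{\frac{1}{119 + 21} \left(331 - 107 + 2 \cdot 21\right)}{-44420} + \frac{6 - 88}{4 + 2 \cdot 214} = \frac{331 - 107 + 42}{140} \left(- \frac{1}{44420}\right) - \frac{82}{4 + 428} = \frac{1}{140} \cdot 266 \left(- \frac{1}{44420}\right) - \frac{82}{432} = \frac{19}{10} \left(- \frac{1}{44420}\right) - \frac{41}{216} = - \frac{19}{444200} - \frac{41}{216} = - \frac{1138519}{5996700}$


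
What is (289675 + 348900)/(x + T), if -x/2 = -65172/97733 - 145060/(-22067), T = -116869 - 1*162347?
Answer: -1377198170431825/602203396573888 ≈ -2.2869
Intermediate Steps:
T = -279216 (T = -116869 - 162347 = -279216)
x = -25477996912/2156674111 (x = -2*(-65172/97733 - 145060/(-22067)) = -2*(-65172*1/97733 - 145060*(-1/22067)) = -2*(-65172/97733 + 145060/22067) = -2*12738998456/2156674111 = -25477996912/2156674111 ≈ -11.814)
(289675 + 348900)/(x + T) = (289675 + 348900)/(-25477996912/2156674111 - 279216) = 638575/(-602203396573888/2156674111) = 638575*(-2156674111/602203396573888) = -1377198170431825/602203396573888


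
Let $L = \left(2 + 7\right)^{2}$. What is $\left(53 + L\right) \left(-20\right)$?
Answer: $-2680$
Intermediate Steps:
$L = 81$ ($L = 9^{2} = 81$)
$\left(53 + L\right) \left(-20\right) = \left(53 + 81\right) \left(-20\right) = 134 \left(-20\right) = -2680$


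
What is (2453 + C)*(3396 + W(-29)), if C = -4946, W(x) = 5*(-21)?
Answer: -8204463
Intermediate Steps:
W(x) = -105
(2453 + C)*(3396 + W(-29)) = (2453 - 4946)*(3396 - 105) = -2493*3291 = -8204463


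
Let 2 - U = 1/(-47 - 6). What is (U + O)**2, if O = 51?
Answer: 7896100/2809 ≈ 2811.0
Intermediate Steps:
U = 107/53 (U = 2 - 1/(-47 - 6) = 2 - 1/(-53) = 2 - 1*(-1/53) = 2 + 1/53 = 107/53 ≈ 2.0189)
(U + O)**2 = (107/53 + 51)**2 = (2810/53)**2 = 7896100/2809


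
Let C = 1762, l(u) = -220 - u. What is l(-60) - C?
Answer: -1922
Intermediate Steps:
l(-60) - C = (-220 - 1*(-60)) - 1*1762 = (-220 + 60) - 1762 = -160 - 1762 = -1922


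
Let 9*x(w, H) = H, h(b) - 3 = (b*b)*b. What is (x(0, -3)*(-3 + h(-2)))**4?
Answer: 4096/81 ≈ 50.568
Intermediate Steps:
h(b) = 3 + b**3 (h(b) = 3 + (b*b)*b = 3 + b**2*b = 3 + b**3)
x(w, H) = H/9
(x(0, -3)*(-3 + h(-2)))**4 = (((1/9)*(-3))*(-3 + (3 + (-2)**3)))**4 = (-(-3 + (3 - 8))/3)**4 = (-(-3 - 5)/3)**4 = (-1/3*(-8))**4 = (8/3)**4 = 4096/81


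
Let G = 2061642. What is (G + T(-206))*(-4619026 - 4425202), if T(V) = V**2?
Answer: -19029761161784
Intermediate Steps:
(G + T(-206))*(-4619026 - 4425202) = (2061642 + (-206)**2)*(-4619026 - 4425202) = (2061642 + 42436)*(-9044228) = 2104078*(-9044228) = -19029761161784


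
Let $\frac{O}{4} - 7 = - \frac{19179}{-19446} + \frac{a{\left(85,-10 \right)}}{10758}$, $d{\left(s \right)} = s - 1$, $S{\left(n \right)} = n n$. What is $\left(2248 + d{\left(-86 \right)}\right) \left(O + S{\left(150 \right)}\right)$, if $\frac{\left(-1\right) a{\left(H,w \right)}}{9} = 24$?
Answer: $\frac{282950993689538}{5811113} \approx 4.8691 \cdot 10^{7}$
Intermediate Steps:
$a{\left(H,w \right)} = -216$ ($a{\left(H,w \right)} = \left(-9\right) 24 = -216$)
$S{\left(n \right)} = n^{2}$
$d{\left(s \right)} = -1 + s$
$O = \frac{185169758}{5811113}$ ($O = 28 + 4 \left(- \frac{19179}{-19446} - \frac{216}{10758}\right) = 28 + 4 \left(\left(-19179\right) \left(- \frac{1}{19446}\right) - \frac{36}{1793}\right) = 28 + 4 \left(\frac{6393}{6482} - \frac{36}{1793}\right) = 28 + 4 \cdot \frac{11229297}{11622226} = 28 + \frac{22458594}{5811113} = \frac{185169758}{5811113} \approx 31.865$)
$\left(2248 + d{\left(-86 \right)}\right) \left(O + S{\left(150 \right)}\right) = \left(2248 - 87\right) \left(\frac{185169758}{5811113} + 150^{2}\right) = \left(2248 - 87\right) \left(\frac{185169758}{5811113} + 22500\right) = 2161 \cdot \frac{130935212258}{5811113} = \frac{282950993689538}{5811113}$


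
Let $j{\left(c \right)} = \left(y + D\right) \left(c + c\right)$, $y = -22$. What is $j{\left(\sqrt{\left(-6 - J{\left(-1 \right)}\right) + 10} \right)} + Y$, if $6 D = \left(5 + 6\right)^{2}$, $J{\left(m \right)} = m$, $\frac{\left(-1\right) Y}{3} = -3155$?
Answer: $9465 - \frac{11 \sqrt{5}}{3} \approx 9456.8$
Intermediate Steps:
$Y = 9465$ ($Y = \left(-3\right) \left(-3155\right) = 9465$)
$D = \frac{121}{6}$ ($D = \frac{\left(5 + 6\right)^{2}}{6} = \frac{11^{2}}{6} = \frac{1}{6} \cdot 121 = \frac{121}{6} \approx 20.167$)
$j{\left(c \right)} = - \frac{11 c}{3}$ ($j{\left(c \right)} = \left(-22 + \frac{121}{6}\right) \left(c + c\right) = - \frac{11 \cdot 2 c}{6} = - \frac{11 c}{3}$)
$j{\left(\sqrt{\left(-6 - J{\left(-1 \right)}\right) + 10} \right)} + Y = - \frac{11 \sqrt{\left(-6 - -1\right) + 10}}{3} + 9465 = - \frac{11 \sqrt{\left(-6 + 1\right) + 10}}{3} + 9465 = - \frac{11 \sqrt{-5 + 10}}{3} + 9465 = - \frac{11 \sqrt{5}}{3} + 9465 = 9465 - \frac{11 \sqrt{5}}{3}$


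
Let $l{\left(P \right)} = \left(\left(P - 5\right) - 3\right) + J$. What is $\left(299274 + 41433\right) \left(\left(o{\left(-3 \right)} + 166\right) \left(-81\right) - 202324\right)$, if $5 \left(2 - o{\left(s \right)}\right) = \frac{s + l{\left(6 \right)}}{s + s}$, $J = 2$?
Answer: $- \frac{735667841973}{10} \approx -7.3567 \cdot 10^{10}$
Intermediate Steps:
$l{\left(P \right)} = -6 + P$ ($l{\left(P \right)} = \left(\left(P - 5\right) - 3\right) + 2 = \left(\left(-5 + P\right) - 3\right) + 2 = \left(-8 + P\right) + 2 = -6 + P$)
$o{\left(s \right)} = \frac{19}{10}$ ($o{\left(s \right)} = 2 - \frac{\left(s + \left(-6 + 6\right)\right) \frac{1}{s + s}}{5} = 2 - \frac{\left(s + 0\right) \frac{1}{2 s}}{5} = 2 - \frac{s \frac{1}{2 s}}{5} = 2 - \frac{1}{10} = \frac{19}{10}$)
$\left(299274 + 41433\right) \left(\left(o{\left(-3 \right)} + 166\right) \left(-81\right) - 202324\right) = \left(299274 + 41433\right) \left(\left(\frac{19}{10} + 166\right) \left(-81\right) - 202324\right) = 340707 \left(\frac{1679}{10} \left(-81\right) - 202324\right) = 340707 \left(- \frac{135999}{10} - 202324\right) = 340707 \left(- \frac{2159239}{10}\right) = - \frac{735667841973}{10}$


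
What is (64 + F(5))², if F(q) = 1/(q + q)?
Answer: 410881/100 ≈ 4108.8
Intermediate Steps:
F(q) = 1/(2*q)
(64 + F(5))² = (64 + (½)/5)² = (64 + (½)*(⅕))² = (64 + ⅒)² = (641/10)² = 410881/100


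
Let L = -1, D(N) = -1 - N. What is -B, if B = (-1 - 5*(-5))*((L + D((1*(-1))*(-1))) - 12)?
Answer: 360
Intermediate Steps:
B = -360 (B = (-1 - 5*(-5))*((-1 + (-1 - 1*(-1)*(-1))) - 12) = (-1 + 25)*((-1 + (-1 - (-1)*(-1))) - 12) = 24*((-1 + (-1 - 1*1)) - 12) = 24*((-1 + (-1 - 1)) - 12) = 24*((-1 - 2) - 12) = 24*(-3 - 12) = 24*(-15) = -360)
-B = -1*(-360) = 360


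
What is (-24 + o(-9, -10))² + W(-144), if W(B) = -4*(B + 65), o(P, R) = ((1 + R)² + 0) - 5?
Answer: 3020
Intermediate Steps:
o(P, R) = -5 + (1 + R)² (o(P, R) = (1 + R)² - 5 = -5 + (1 + R)²)
W(B) = -260 - 4*B (W(B) = -4*(65 + B) = -260 - 4*B)
(-24 + o(-9, -10))² + W(-144) = (-24 + (-5 + (1 - 10)²))² + (-260 - 4*(-144)) = (-24 + (-5 + (-9)²))² + (-260 + 576) = (-24 + (-5 + 81))² + 316 = (-24 + 76)² + 316 = 52² + 316 = 2704 + 316 = 3020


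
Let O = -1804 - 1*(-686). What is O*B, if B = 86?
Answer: -96148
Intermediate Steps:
O = -1118 (O = -1804 + 686 = -1118)
O*B = -1118*86 = -96148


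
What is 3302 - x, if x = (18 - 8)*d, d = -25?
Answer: 3552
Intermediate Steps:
x = -250 (x = (18 - 8)*(-25) = 10*(-25) = -250)
3302 - x = 3302 - 1*(-250) = 3302 + 250 = 3552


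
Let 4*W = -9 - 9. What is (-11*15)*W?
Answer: 1485/2 ≈ 742.50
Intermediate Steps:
W = -9/2 (W = (-9 - 9)/4 = (¼)*(-18) = -9/2 ≈ -4.5000)
(-11*15)*W = -11*15*(-9/2) = -165*(-9/2) = 1485/2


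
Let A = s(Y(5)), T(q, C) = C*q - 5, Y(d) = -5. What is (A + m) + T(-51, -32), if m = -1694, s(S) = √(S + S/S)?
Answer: -67 + 2*I ≈ -67.0 + 2.0*I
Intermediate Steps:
s(S) = √(1 + S) (s(S) = √(S + 1) = √(1 + S))
T(q, C) = -5 + C*q
A = 2*I (A = √(1 - 5) = √(-4) = 2*I ≈ 2.0*I)
(A + m) + T(-51, -32) = (2*I - 1694) + (-5 - 32*(-51)) = (-1694 + 2*I) + (-5 + 1632) = (-1694 + 2*I) + 1627 = -67 + 2*I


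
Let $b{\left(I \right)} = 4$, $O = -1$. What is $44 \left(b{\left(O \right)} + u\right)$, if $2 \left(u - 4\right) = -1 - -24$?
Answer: $858$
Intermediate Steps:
$u = \frac{31}{2}$ ($u = 4 + \frac{-1 - -24}{2} = 4 + \frac{-1 + 24}{2} = 4 + \frac{1}{2} \cdot 23 = 4 + \frac{23}{2} = \frac{31}{2} \approx 15.5$)
$44 \left(b{\left(O \right)} + u\right) = 44 \left(4 + \frac{31}{2}\right) = 44 \cdot \frac{39}{2} = 858$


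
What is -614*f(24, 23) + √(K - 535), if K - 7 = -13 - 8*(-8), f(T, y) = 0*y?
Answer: 3*I*√53 ≈ 21.84*I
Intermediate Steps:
f(T, y) = 0
K = 58 (K = 7 + (-13 - 8*(-8)) = 7 + (-13 + 64) = 7 + 51 = 58)
-614*f(24, 23) + √(K - 535) = -614*0 + √(58 - 535) = 0 + √(-477) = 0 + 3*I*√53 = 3*I*√53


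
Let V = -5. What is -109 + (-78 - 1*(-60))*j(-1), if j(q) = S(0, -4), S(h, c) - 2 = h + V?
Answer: -55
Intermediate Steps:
S(h, c) = -3 + h (S(h, c) = 2 + (h - 5) = 2 + (-5 + h) = -3 + h)
j(q) = -3 (j(q) = -3 + 0 = -3)
-109 + (-78 - 1*(-60))*j(-1) = -109 + (-78 - 1*(-60))*(-3) = -109 + (-78 + 60)*(-3) = -109 - 18*(-3) = -109 + 54 = -55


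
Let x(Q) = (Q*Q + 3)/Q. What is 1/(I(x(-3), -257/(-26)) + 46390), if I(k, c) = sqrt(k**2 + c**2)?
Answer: 6271928/290954724547 - 26*sqrt(76865)/1454773622735 ≈ 2.1551e-5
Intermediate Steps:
x(Q) = (3 + Q**2)/Q (x(Q) = (Q**2 + 3)/Q = (3 + Q**2)/Q)
I(k, c) = sqrt(c**2 + k**2)
1/(I(x(-3), -257/(-26)) + 46390) = 1/(sqrt((-257/(-26))**2 + (-3 + 3/(-3))**2) + 46390) = 1/(sqrt((-257*(-1/26))**2 + (-3 + 3*(-1/3))**2) + 46390) = 1/(sqrt((257/26)**2 + (-3 - 1)**2) + 46390) = 1/(sqrt(66049/676 + (-4)**2) + 46390) = 1/(sqrt(66049/676 + 16) + 46390) = 1/(sqrt(76865/676) + 46390) = 1/(sqrt(76865)/26 + 46390) = 1/(46390 + sqrt(76865)/26)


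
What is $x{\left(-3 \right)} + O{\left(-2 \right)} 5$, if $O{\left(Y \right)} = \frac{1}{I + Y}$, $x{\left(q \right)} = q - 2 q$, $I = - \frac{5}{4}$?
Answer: $\frac{19}{13} \approx 1.4615$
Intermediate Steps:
$I = - \frac{5}{4}$ ($I = \left(-5\right) \frac{1}{4} = - \frac{5}{4} \approx -1.25$)
$x{\left(q \right)} = - q$
$O{\left(Y \right)} = \frac{1}{- \frac{5}{4} + Y}$
$x{\left(-3 \right)} + O{\left(-2 \right)} 5 = \left(-1\right) \left(-3\right) + \frac{4}{-5 + 4 \left(-2\right)} 5 = 3 + \frac{4}{-5 - 8} \cdot 5 = 3 + \frac{4}{-13} \cdot 5 = 3 + 4 \left(- \frac{1}{13}\right) 5 = 3 - \frac{20}{13} = \frac{19}{13}$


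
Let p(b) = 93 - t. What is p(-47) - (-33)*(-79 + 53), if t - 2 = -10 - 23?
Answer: -734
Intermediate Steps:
t = -31 (t = 2 + (-10 - 23) = 2 - 33 = -31)
p(b) = 124 (p(b) = 93 - 1*(-31) = 93 + 31 = 124)
p(-47) - (-33)*(-79 + 53) = 124 - (-33)*(-79 + 53) = 124 - (-33)*(-26) = 124 - 1*858 = 124 - 858 = -734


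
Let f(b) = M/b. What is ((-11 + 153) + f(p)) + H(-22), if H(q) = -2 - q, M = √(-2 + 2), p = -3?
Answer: 162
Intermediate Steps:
M = 0 (M = √0 = 0)
f(b) = 0 (f(b) = 0/b = 0)
((-11 + 153) + f(p)) + H(-22) = ((-11 + 153) + 0) + (-2 - 1*(-22)) = (142 + 0) + (-2 + 22) = 142 + 20 = 162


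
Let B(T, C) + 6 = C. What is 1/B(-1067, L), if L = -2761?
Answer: -1/2767 ≈ -0.00036140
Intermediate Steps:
B(T, C) = -6 + C
1/B(-1067, L) = 1/(-6 - 2761) = 1/(-2767) = -1/2767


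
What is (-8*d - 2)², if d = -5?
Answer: 1444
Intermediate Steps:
(-8*d - 2)² = (-8*(-5) - 2)² = (40 - 2)² = 38² = 1444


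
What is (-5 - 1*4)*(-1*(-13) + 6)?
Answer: -171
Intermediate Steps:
(-5 - 1*4)*(-1*(-13) + 6) = (-5 - 4)*(13 + 6) = -9*19 = -171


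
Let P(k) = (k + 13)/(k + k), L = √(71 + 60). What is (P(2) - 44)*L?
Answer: -161*√131/4 ≈ -460.68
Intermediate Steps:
L = √131 ≈ 11.446
P(k) = (13 + k)/(2*k) (P(k) = (13 + k)/((2*k)) = (13 + k)*(1/(2*k)) = (13 + k)/(2*k))
(P(2) - 44)*L = ((½)*(13 + 2)/2 - 44)*√131 = ((½)*(½)*15 - 44)*√131 = (15/4 - 44)*√131 = -161*√131/4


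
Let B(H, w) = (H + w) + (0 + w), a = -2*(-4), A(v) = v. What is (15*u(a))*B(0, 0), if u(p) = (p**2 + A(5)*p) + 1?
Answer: 0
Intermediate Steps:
a = 8
u(p) = 1 + p**2 + 5*p (u(p) = (p**2 + 5*p) + 1 = 1 + p**2 + 5*p)
B(H, w) = H + 2*w (B(H, w) = (H + w) + w = H + 2*w)
(15*u(a))*B(0, 0) = (15*(1 + 8**2 + 5*8))*(0 + 2*0) = (15*(1 + 64 + 40))*(0 + 0) = (15*105)*0 = 1575*0 = 0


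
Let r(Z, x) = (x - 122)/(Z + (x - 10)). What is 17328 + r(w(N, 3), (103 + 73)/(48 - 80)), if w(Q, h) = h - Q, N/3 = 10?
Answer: 17331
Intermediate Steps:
N = 30 (N = 3*10 = 30)
r(Z, x) = (-122 + x)/(-10 + Z + x) (r(Z, x) = (-122 + x)/(Z + (-10 + x)) = (-122 + x)/(-10 + Z + x))
17328 + r(w(N, 3), (103 + 73)/(48 - 80)) = 17328 + (-122 + (103 + 73)/(48 - 80))/(-10 + (3 - 1*30) + (103 + 73)/(48 - 80)) = 17328 + (-122 + 176/(-32))/(-10 + (3 - 30) + 176/(-32)) = 17328 + (-122 + 176*(-1/32))/(-10 - 27 + 176*(-1/32)) = 17328 + (-122 - 11/2)/(-10 - 27 - 11/2) = 17328 - 255/2/(-85/2) = 17328 - 2/85*(-255/2) = 17328 + 3 = 17331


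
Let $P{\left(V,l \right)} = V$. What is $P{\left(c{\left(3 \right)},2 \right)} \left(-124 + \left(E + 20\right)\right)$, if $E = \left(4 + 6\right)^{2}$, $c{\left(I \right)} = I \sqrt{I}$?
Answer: $- 12 \sqrt{3} \approx -20.785$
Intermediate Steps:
$c{\left(I \right)} = I^{\frac{3}{2}}$
$E = 100$ ($E = 10^{2} = 100$)
$P{\left(c{\left(3 \right)},2 \right)} \left(-124 + \left(E + 20\right)\right) = 3^{\frac{3}{2}} \left(-124 + \left(100 + 20\right)\right) = 3 \sqrt{3} \left(-124 + 120\right) = 3 \sqrt{3} \left(-4\right) = - 12 \sqrt{3}$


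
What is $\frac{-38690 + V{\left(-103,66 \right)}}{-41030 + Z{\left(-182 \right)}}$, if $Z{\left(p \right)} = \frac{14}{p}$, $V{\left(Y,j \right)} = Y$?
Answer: $\frac{168103}{177797} \approx 0.94548$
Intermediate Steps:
$\frac{-38690 + V{\left(-103,66 \right)}}{-41030 + Z{\left(-182 \right)}} = \frac{-38690 - 103}{-41030 + \frac{14}{-182}} = - \frac{38793}{-41030 + 14 \left(- \frac{1}{182}\right)} = - \frac{38793}{-41030 - \frac{1}{13}} = - \frac{38793}{- \frac{533391}{13}} = \left(-38793\right) \left(- \frac{13}{533391}\right) = \frac{168103}{177797}$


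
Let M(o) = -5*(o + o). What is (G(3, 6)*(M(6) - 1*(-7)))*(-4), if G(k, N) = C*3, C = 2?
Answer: 1272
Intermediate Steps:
M(o) = -10*o
G(k, N) = 6 (G(k, N) = 2*3 = 6)
(G(3, 6)*(M(6) - 1*(-7)))*(-4) = (6*(-10*6 - 1*(-7)))*(-4) = (6*(-60 + 7))*(-4) = (6*(-53))*(-4) = -318*(-4) = 1272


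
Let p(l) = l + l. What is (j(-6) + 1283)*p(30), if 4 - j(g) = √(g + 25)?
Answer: 77220 - 60*√19 ≈ 76959.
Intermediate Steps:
j(g) = 4 - √(25 + g) (j(g) = 4 - √(g + 25) = 4 - √(25 + g))
p(l) = 2*l
(j(-6) + 1283)*p(30) = ((4 - √(25 - 6)) + 1283)*(2*30) = ((4 - √19) + 1283)*60 = (1287 - √19)*60 = 77220 - 60*√19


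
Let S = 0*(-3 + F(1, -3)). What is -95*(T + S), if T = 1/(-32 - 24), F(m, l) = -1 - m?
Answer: 95/56 ≈ 1.6964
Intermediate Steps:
S = 0 (S = 0*(-3 + (-1 - 1*1)) = 0*(-3 + (-1 - 1)) = 0*(-3 - 2) = 0*(-5) = 0)
T = -1/56 (T = 1/(-56) = -1/56 ≈ -0.017857)
-95*(T + S) = -95*(-1/56 + 0) = -95*(-1/56) = 95/56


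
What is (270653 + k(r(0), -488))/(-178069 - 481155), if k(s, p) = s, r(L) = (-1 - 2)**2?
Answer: -135331/329612 ≈ -0.41058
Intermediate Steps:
r(L) = 9 (r(L) = (-3)**2 = 9)
(270653 + k(r(0), -488))/(-178069 - 481155) = (270653 + 9)/(-178069 - 481155) = 270662/(-659224) = 270662*(-1/659224) = -135331/329612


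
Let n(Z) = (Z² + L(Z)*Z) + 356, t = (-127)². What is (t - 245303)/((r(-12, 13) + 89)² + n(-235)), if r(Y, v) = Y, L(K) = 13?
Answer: -229174/58455 ≈ -3.9205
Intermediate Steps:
t = 16129
n(Z) = 356 + Z² + 13*Z (n(Z) = (Z² + 13*Z) + 356 = 356 + Z² + 13*Z)
(t - 245303)/((r(-12, 13) + 89)² + n(-235)) = (16129 - 245303)/((-12 + 89)² + (356 + (-235)² + 13*(-235))) = -229174/(77² + (356 + 55225 - 3055)) = -229174/(5929 + 52526) = -229174/58455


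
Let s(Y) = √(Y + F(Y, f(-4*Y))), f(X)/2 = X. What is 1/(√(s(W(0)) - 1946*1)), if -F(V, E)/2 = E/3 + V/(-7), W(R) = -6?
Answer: √7/√(-13622 + I*√1946) ≈ 3.6705e-5 - 0.022669*I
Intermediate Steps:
f(X) = 2*X
F(V, E) = -2*E/3 + 2*V/7 (F(V, E) = -2*(E/3 + V/(-7)) = -2*(E*(⅓) + V*(-⅐)) = -2*(E/3 - V/7) = -2*(-V/7 + E/3) = -2*E/3 + 2*V/7)
s(Y) = √2919*√Y/21 (s(Y) = √(Y + (-4*(-4*Y)/3 + 2*Y/7)) = √(Y + (-(-16)*Y/3 + 2*Y/7)) = √(Y + (16*Y/3 + 2*Y/7)) = √(Y + 118*Y/21) = √(139*Y/21) = √2919*√Y/21)
1/(√(s(W(0)) - 1946*1)) = 1/(√(√2919*√(-6)/21 - 1946*1)) = 1/(√(√2919*(I*√6)/21 - 1946)) = 1/(√(I*√1946/7 - 1946)) = 1/(√(-1946 + I*√1946/7)) = (-1946 + I*√1946/7)^(-½)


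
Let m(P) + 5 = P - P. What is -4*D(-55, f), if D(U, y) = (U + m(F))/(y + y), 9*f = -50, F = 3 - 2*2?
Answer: -108/5 ≈ -21.600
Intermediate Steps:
F = -1 (F = 3 - 4 = -1)
m(P) = -5 (m(P) = -5 + (P - P) = -5 + 0 = -5)
f = -50/9 (f = (⅑)*(-50) = -50/9 ≈ -5.5556)
D(U, y) = (-5 + U)/(2*y) (D(U, y) = (U - 5)/(y + y) = (-5 + U)/((2*y)) = (-5 + U)*(1/(2*y)) = (-5 + U)/(2*y))
-4*D(-55, f) = -2*(-5 - 55)/(-50/9) = -2*(-9)*(-60)/50 = -4*27/5 = -108/5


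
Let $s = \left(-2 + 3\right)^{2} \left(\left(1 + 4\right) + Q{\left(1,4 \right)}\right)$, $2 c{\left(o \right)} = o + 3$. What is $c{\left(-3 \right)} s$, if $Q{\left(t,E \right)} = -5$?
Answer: $0$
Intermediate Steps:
$c{\left(o \right)} = \frac{3}{2} + \frac{o}{2}$ ($c{\left(o \right)} = \frac{o + 3}{2} = \frac{3 + o}{2} = \frac{3}{2} + \frac{o}{2}$)
$s = 0$ ($s = \left(-2 + 3\right)^{2} \left(\left(1 + 4\right) - 5\right) = 1^{2} \left(5 - 5\right) = 1 \cdot 0 = 0$)
$c{\left(-3 \right)} s = \left(\frac{3}{2} + \frac{1}{2} \left(-3\right)\right) 0 = \left(\frac{3}{2} - \frac{3}{2}\right) 0 = 0 \cdot 0 = 0$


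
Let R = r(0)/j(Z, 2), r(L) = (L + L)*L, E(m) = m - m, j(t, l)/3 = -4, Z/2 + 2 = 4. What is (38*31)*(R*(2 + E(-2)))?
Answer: 0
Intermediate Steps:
Z = 4 (Z = -4 + 2*4 = -4 + 8 = 4)
j(t, l) = -12 (j(t, l) = 3*(-4) = -12)
E(m) = 0
r(L) = 2*L² (r(L) = (2*L)*L = 2*L²)
R = 0 (R = (2*0²)/(-12) = (2*0)*(-1/12) = 0*(-1/12) = 0)
(38*31)*(R*(2 + E(-2))) = (38*31)*(0*(2 + 0)) = 1178*(0*2) = 1178*0 = 0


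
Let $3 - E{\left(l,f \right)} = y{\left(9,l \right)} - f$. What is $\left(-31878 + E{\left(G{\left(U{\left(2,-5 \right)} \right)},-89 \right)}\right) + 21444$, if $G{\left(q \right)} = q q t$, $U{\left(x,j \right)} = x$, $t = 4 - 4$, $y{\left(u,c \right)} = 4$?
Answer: $-10524$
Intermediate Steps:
$t = 0$
$G{\left(q \right)} = 0$ ($G{\left(q \right)} = q q 0 = q^{2} \cdot 0 = 0$)
$E{\left(l,f \right)} = -1 + f$ ($E{\left(l,f \right)} = 3 - \left(4 - f\right) = 3 + \left(-4 + f\right) = -1 + f$)
$\left(-31878 + E{\left(G{\left(U{\left(2,-5 \right)} \right)},-89 \right)}\right) + 21444 = \left(-31878 - 90\right) + 21444 = -31968 + 21444 = -10524$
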